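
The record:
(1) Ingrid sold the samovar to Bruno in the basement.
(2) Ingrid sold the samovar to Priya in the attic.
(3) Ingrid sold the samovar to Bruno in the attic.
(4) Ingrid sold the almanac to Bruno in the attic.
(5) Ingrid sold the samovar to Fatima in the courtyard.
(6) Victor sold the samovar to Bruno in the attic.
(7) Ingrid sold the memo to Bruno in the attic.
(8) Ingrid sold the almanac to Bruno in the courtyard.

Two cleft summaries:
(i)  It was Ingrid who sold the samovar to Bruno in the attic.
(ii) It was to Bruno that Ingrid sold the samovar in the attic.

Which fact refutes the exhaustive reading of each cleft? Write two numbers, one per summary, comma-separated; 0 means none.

6, 2

Summary (i) focuses "Ingrid" (the agent); background thing = the samovar, recipient = Bruno, setting = in the attic. Fact (6) matches that background with agent = Victor — refutes (i).
Summary (ii) focuses "Bruno" (the recipient); background agent = Ingrid, thing = the samovar, setting = in the attic. Fact (2) matches that background with recipient = Priya — refutes (ii).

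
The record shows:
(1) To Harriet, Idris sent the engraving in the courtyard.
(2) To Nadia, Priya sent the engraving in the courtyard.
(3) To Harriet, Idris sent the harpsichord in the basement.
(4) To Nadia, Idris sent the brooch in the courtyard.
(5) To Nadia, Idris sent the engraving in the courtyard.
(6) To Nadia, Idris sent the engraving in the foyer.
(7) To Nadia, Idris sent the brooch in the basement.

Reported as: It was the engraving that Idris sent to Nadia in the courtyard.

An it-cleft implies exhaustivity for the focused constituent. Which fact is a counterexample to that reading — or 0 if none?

Focus of the cleft: "the engraving" (the thing). Presupposed background: agent = Idris, recipient = Nadia, setting = in the courtyard.
Exhaustivity: the engraving is the only thing satisfying that background.
Fact (4) shares the background but with thing = the brooch; exhaustivity is violated.

4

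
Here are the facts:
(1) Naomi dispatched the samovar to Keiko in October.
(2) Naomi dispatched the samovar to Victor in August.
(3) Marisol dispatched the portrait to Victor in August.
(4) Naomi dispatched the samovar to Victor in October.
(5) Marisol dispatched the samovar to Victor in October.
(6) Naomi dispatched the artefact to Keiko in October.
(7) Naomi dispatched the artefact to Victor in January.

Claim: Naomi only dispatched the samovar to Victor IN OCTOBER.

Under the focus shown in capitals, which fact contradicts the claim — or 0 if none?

Focus (in capitals) is "in October" — the setting. "Only" excludes alternative settings while holding fixed agent = Naomi, thing = the samovar, recipient = Victor.
Fact (2) shares the background but differs in setting (in August) — a counterexample.

2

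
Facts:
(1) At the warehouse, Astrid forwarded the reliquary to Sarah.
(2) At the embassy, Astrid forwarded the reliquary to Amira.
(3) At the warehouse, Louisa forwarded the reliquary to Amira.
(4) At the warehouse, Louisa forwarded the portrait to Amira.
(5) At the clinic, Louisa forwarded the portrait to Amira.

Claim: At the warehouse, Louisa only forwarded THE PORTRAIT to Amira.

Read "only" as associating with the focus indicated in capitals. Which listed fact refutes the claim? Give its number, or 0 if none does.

The capitals mark "the portrait" as focus. So "only" rules out other things, with the rest (same agent, recipient, setting (Louisa / Amira / at the warehouse)) as background.
Fact (3) shares the background but differs in thing (the reliquary) — a counterexample.

3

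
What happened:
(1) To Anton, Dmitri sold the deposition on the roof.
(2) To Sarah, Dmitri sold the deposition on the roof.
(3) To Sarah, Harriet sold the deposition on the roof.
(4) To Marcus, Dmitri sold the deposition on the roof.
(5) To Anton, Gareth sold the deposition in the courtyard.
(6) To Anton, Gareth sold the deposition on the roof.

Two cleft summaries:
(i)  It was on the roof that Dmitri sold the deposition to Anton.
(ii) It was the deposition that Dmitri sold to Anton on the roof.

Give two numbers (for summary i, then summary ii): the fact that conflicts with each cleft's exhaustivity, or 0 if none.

0, 0

Summary (i) focuses "on the roof" (the setting); background Dmitri as agent and the deposition as thing and Anton as recipient. No fact matches that background with a different setting, so 0.
Summary (ii) focuses "the deposition" (the thing); background Dmitri as agent and Anton as recipient and on the roof as setting. No fact matches that background with a different thing, so 0.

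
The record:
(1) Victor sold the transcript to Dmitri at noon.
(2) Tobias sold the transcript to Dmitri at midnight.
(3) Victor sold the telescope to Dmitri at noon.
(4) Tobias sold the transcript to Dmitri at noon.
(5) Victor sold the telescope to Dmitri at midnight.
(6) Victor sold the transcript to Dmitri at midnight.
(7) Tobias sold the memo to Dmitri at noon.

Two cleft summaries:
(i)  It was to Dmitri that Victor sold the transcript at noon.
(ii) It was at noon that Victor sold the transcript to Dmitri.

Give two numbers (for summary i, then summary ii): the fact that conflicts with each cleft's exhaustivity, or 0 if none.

(i): focus "Dmitri". No fact shares Victor as agent and the transcript as thing and at noon as setting with a different recipient. 0.
(ii): focus "at noon". Looking for Victor as agent and the transcript as thing and Dmitri as recipient with some other setting — fact (6) has at midnight there. Refuted.

0, 6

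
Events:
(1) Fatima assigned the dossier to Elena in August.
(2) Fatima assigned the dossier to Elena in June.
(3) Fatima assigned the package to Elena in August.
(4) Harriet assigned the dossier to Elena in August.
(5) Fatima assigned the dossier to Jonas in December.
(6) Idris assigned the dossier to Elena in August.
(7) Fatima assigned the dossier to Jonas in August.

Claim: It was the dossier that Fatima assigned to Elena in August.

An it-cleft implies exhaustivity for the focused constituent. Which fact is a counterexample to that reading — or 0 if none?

The cleft puts "the dossier" in focus and presupposes the open proposition with agent = Fatima, recipient = Elena, setting = in August.
Exhaustivity: the dossier is the only thing satisfying that background.
Fact (3) shares the background but with thing = the package; exhaustivity is violated.

3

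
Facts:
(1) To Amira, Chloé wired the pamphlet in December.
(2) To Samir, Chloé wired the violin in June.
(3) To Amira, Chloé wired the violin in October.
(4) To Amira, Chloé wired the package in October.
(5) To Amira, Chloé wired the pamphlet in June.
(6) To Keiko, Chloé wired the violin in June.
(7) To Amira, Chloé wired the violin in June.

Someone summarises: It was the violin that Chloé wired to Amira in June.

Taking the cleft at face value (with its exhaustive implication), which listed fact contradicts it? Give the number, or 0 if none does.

The cleft puts "the violin" in focus and presupposes the open proposition with Chloé as agent and Amira as recipient and in June as setting.
Exhaustivity: the violin is the only thing satisfying that background.
Fact (5) shares the background but with thing = the pamphlet; exhaustivity is violated.

5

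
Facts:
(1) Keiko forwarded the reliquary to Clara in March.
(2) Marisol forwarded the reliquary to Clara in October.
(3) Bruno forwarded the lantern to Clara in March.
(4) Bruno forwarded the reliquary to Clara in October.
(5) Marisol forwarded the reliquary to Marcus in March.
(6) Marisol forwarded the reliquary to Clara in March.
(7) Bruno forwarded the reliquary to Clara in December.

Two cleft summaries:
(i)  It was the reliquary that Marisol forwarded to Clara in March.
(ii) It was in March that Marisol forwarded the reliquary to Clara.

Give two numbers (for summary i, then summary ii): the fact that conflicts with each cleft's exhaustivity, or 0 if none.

0, 2

Summary (i) focuses "the reliquary" (the thing); background agent = Marisol, recipient = Clara, setting = in March. No fact matches that background with a different thing, so 0.
Summary (ii) focuses "in March" (the setting); background agent = Marisol, thing = the reliquary, recipient = Clara. Fact (2) matches that background with setting = in October — refutes (ii).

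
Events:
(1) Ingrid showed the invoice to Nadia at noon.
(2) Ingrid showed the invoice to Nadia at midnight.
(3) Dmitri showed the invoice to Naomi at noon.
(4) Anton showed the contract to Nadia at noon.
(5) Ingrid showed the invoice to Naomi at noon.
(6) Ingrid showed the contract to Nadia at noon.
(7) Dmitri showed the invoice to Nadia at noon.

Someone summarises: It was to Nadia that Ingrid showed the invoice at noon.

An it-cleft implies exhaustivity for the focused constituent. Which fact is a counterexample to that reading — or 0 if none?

Focus of the cleft: "Nadia" (the recipient). Presupposed background: Ingrid as agent and the invoice as thing and at noon as setting.
The exhaustive reading says no other recipient fits that background.
Fact (5) shares the background but with recipient = Naomi; exhaustivity is violated.

5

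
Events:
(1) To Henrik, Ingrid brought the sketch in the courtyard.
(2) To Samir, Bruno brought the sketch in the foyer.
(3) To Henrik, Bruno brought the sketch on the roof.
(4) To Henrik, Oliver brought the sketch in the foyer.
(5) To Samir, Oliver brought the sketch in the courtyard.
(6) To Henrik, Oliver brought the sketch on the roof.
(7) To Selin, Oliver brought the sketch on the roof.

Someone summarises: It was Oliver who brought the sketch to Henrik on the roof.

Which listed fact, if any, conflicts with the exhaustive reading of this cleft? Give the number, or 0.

3

Focus of the cleft: "Oliver" (the agent). Presupposed background: same thing, recipient, setting (the sketch / Henrik / on the roof).
The exhaustive reading says no other agent fits that background.
But fact (3) also has same thing, recipient, setting (the sketch / Henrik / on the roof), with agent = Bruno — so the exhaustive reading fails.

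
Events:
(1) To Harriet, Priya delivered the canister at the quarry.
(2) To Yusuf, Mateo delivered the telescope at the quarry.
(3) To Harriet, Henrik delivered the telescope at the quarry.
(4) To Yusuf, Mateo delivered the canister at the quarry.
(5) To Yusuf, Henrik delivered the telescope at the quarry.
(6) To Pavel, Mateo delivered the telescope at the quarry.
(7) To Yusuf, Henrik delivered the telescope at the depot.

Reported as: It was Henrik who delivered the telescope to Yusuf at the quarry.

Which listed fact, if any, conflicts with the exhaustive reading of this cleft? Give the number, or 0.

Focus of the cleft: "Henrik" (the agent). Presupposed background: the telescope as thing and Yusuf as recipient and at the quarry as setting.
The exhaustive reading says no other agent fits that background.
Fact (2) shares the background but with agent = Mateo; exhaustivity is violated.

2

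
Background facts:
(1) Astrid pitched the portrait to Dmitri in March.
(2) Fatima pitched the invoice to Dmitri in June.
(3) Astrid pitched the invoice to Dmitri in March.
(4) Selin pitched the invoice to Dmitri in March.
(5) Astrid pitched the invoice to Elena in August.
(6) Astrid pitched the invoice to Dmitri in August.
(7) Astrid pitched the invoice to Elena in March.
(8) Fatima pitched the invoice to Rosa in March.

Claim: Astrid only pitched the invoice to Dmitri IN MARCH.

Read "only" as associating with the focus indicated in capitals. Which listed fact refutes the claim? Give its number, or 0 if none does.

6

The capitals mark "in March" as focus. So "only" rules out other settings, with the rest (agent = Astrid, thing = the invoice, recipient = Dmitri) as background.
Fact (6) matches on agent = Astrid, thing = the invoice, recipient = Dmitri, but has setting = in August instead. That refutes the claim.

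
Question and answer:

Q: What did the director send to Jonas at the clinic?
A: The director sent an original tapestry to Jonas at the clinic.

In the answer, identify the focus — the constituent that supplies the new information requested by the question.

The wh-word "what" asks about the direct object.
In the answer, "the director", "to Jonas" and "at the clinic" are given — repeated from the question.
The constituent filling the direct object gap is "an original tapestry"; that is the focus and would carry nuclear stress.

an original tapestry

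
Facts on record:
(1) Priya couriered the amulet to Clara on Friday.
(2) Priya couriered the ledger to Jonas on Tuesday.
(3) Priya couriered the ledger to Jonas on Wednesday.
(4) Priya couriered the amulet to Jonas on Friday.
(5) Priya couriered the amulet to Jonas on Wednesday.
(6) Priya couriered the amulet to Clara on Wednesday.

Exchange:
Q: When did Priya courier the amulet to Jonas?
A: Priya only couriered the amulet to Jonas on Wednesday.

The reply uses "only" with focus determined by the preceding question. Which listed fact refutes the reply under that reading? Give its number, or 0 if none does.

Answering "When did ...?" puts focus on the setting — here, "on Wednesday".
So "only" ranges over settings; the rest (agent = Priya, thing = the amulet, recipient = Jonas) is presupposed.
Fact (4) keeps agent = Priya, thing = the amulet, recipient = Jonas but has setting = on Friday; that refutes the reply.
(Fact (6) would refute a reading with focus on the recipient — but that is not what the question asks.)

4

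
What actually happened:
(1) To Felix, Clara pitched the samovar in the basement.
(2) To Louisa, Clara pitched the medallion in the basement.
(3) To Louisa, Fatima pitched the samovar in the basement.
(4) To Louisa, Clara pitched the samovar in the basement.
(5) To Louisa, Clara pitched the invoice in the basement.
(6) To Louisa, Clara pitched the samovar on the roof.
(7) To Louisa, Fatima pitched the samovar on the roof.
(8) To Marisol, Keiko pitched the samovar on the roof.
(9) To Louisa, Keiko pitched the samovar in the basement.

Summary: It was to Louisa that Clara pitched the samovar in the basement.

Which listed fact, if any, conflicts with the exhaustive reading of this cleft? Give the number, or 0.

Focus of the cleft: "Louisa" (the recipient). Presupposed background: same agent, thing, setting (Clara / the samovar / in the basement).
Exhaustivity: Louisa is the only recipient satisfying that background.
Fact (1) shares the background but with recipient = Felix; exhaustivity is violated.

1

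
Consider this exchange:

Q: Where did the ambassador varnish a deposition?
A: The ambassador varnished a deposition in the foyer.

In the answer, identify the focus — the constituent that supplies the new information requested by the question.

in the foyer

The wh-word "where" asks about the location.
In the answer, "the ambassador" and "a deposition" are given — repeated from the question.
The constituent filling the location gap is "in the foyer"; that is the focus and would carry nuclear stress.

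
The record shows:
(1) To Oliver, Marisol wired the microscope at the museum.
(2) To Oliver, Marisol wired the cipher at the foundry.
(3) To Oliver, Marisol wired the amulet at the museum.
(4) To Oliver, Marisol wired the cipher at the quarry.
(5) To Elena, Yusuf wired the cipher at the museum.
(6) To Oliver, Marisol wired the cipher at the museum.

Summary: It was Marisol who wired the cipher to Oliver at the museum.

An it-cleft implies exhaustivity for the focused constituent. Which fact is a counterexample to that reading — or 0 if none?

The cleft puts "Marisol" in focus and presupposes the open proposition with the cipher as thing and Oliver as recipient and at the museum as setting.
Exhaustivity: Marisol is the only agent satisfying that background.
Every other fact differs from the presupposition on some backgrounded slot, so none challenges the exhaustivity.

0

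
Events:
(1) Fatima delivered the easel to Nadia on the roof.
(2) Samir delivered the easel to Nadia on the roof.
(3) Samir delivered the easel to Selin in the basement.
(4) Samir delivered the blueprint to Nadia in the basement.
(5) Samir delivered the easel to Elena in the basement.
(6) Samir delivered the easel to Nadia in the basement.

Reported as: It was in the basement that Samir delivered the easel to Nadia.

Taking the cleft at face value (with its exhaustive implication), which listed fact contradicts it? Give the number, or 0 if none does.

2

The cleft puts "in the basement" in focus and presupposes the open proposition with agent = Samir, thing = the easel, recipient = Nadia.
Exhaustivity: in the basement is the only setting satisfying that background.
But fact (2) also has agent = Samir, thing = the easel, recipient = Nadia, with setting = on the roof — so the exhaustive reading fails.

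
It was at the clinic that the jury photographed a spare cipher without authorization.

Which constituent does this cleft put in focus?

at the clinic

In an it-cleft "It was X that/who ...", the clefted constituent X is the focus; the that/who-clause expresses the presupposed open proposition.
Here the focus is "at the clinic". The backgrounded (presupposed) material includes "the jury", "a spare cipher" and "without authorization".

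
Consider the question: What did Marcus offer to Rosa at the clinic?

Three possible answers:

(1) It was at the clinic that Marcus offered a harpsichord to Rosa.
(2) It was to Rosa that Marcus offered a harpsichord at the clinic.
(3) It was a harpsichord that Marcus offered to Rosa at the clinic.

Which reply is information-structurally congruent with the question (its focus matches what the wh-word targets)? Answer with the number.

3

The question word "what" targets the direct object.
Option (1) clefts "at the clinic" — the location, not what was asked.
Option (2) clefts "to Rosa" — the recipient, not what was asked.
Option (3) clefts "a harpsichord" — that matches what the question asks about.
So the congruent reply is (3).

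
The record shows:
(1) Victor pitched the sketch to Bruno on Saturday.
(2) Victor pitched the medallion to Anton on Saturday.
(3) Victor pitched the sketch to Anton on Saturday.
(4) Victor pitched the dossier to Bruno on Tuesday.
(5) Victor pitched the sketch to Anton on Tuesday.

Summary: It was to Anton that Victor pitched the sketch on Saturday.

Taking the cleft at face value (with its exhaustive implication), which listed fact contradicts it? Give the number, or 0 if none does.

Focus of the cleft: "Anton" (the recipient). Presupposed background: Victor as agent and the sketch as thing and on Saturday as setting.
The exhaustive reading says no other recipient fits that background.
But fact (1) also has Victor as agent and the sketch as thing and on Saturday as setting, with recipient = Bruno — so the exhaustive reading fails.

1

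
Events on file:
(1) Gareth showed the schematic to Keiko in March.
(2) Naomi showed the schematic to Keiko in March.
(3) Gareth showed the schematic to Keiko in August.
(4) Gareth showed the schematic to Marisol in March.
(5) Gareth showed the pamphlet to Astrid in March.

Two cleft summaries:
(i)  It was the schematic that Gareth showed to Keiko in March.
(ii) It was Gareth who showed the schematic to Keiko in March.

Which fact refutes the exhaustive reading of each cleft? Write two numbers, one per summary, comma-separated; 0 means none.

0, 2

(i): focus "the schematic". No fact shares same agent, recipient, setting (Gareth / Keiko / in March) with a different thing. 0.
(ii): focus "Gareth". Looking for same thing, recipient, setting (the schematic / Keiko / in March) with some other agent — fact (2) has Naomi there. Refuted.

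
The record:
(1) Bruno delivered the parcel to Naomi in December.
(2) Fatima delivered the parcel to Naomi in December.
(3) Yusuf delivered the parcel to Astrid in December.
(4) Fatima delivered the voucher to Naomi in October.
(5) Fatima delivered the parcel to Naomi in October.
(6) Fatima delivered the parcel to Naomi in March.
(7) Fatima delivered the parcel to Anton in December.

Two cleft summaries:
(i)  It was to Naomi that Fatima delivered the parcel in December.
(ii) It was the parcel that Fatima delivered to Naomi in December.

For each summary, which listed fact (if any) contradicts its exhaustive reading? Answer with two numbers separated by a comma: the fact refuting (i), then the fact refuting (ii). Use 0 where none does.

Summary (i) focuses "Naomi" (the recipient); background agent = Fatima, thing = the parcel, setting = in December. Fact (7) matches that background with recipient = Anton — refutes (i).
Summary (ii) focuses "the parcel" (the thing); background agent = Fatima, recipient = Naomi, setting = in December. No fact matches that background with a different thing, so 0.

7, 0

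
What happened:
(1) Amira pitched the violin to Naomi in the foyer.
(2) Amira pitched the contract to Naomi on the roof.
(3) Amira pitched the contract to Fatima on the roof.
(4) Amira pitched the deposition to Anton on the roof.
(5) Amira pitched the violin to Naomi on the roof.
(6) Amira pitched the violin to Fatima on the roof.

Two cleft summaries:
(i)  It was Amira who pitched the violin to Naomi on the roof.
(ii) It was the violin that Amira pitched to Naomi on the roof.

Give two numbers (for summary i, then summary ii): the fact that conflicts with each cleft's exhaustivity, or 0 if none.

0, 2

(i): focus "Amira". No fact shares same thing, recipient, setting (the violin / Naomi / on the roof) with a different agent. 0.
(ii): focus "the violin". Looking for same agent, recipient, setting (Amira / Naomi / on the roof) with some other thing — fact (2) has the contract there. Refuted.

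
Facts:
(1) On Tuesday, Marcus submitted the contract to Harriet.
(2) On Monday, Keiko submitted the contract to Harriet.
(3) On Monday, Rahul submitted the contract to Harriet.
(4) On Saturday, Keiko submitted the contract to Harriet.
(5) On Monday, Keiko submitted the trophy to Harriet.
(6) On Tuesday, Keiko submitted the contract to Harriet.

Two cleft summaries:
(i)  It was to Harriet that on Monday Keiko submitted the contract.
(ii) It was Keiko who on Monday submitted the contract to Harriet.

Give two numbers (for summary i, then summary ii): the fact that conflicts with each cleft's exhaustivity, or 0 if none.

Summary (i) focuses "Harriet" (the recipient); background Keiko as agent and the contract as thing and on Monday as setting. No fact matches that background with a different recipient, so 0.
Summary (ii) focuses "Keiko" (the agent); background the contract as thing and Harriet as recipient and on Monday as setting. Fact (3) matches that background with agent = Rahul — refutes (ii).

0, 3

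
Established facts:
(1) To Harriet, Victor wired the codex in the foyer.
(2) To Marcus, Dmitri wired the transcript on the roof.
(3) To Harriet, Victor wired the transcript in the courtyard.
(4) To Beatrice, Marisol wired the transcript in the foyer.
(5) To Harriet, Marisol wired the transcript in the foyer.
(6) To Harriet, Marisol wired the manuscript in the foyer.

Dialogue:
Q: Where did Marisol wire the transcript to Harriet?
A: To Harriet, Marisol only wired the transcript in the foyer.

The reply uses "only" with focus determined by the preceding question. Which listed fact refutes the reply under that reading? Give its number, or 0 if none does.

0

The question "Where did ...?" targets the setting, so in the reply the focus falls on "in the foyer".
"Only" then excludes alternative settings while the background — Marisol as agent and the transcript as thing and Harriet as recipient — is held fixed.
No fact keeps Marisol as agent and the transcript as thing and Harriet as recipient while changing the setting; every other fact differs on something backgrounded. The reply stands.
(Fact (4) would refute a reading with focus on the recipient — but that is not what the question asks.)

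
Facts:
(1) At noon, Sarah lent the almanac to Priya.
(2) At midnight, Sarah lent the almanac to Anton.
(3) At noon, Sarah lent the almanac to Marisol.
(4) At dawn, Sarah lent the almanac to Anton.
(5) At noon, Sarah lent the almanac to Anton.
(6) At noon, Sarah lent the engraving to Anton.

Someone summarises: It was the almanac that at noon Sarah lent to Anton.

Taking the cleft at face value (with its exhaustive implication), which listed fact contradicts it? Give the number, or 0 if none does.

The cleft puts "the almanac" in focus and presupposes the open proposition with Sarah as agent and Anton as recipient and at noon as setting.
The exhaustive reading says no other thing fits that background.
Fact (6) shares the background but with thing = the engraving; exhaustivity is violated.

6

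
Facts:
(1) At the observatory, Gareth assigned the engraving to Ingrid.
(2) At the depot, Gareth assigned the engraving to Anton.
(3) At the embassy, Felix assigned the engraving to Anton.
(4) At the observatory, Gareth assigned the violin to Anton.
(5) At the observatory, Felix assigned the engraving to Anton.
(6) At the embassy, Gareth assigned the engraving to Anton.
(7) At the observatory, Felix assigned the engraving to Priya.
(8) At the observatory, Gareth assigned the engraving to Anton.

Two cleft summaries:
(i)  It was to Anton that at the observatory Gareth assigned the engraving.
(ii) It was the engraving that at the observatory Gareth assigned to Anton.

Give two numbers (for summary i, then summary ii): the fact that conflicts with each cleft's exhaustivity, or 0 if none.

1, 4

Summary (i) focuses "Anton" (the recipient); background same agent, thing, setting (Gareth / the engraving / at the observatory). Fact (1) matches that background with recipient = Ingrid — refutes (i).
Summary (ii) focuses "the engraving" (the thing); background same agent, recipient, setting (Gareth / Anton / at the observatory). Fact (4) matches that background with thing = the violin — refutes (ii).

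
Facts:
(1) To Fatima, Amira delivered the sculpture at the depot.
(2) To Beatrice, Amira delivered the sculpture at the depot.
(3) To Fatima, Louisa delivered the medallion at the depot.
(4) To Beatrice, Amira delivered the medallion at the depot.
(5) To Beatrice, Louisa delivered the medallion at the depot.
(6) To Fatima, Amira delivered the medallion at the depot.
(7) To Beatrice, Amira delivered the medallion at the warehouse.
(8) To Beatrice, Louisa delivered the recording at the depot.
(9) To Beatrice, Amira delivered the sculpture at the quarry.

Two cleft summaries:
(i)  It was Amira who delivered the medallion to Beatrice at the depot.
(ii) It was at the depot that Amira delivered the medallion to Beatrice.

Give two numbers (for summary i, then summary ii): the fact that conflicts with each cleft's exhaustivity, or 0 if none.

Summary (i) focuses "Amira" (the agent); background thing = the medallion, recipient = Beatrice, setting = at the depot. Fact (5) matches that background with agent = Louisa — refutes (i).
Summary (ii) focuses "at the depot" (the setting); background agent = Amira, thing = the medallion, recipient = Beatrice. Fact (7) matches that background with setting = at the warehouse — refutes (ii).

5, 7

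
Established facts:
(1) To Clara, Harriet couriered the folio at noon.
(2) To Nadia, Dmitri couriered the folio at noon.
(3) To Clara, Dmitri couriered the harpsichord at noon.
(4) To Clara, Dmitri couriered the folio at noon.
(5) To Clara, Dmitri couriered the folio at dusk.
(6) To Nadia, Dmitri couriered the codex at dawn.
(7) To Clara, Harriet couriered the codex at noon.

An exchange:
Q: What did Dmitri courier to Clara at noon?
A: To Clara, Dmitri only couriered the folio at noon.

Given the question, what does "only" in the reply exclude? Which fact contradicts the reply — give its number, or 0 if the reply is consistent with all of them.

Answering "What did ...?" puts focus on the thing — here, "the folio".
"Only" then excludes alternative things while the background — Dmitri as agent and Clara as recipient and at noon as setting — is held fixed.
Fact (3) keeps Dmitri as agent and Clara as recipient and at noon as setting but has thing = the harpsichord; that refutes the reply.
(Fact (5) would refute a reading with focus on the setting — but that is not what the question asks.)

3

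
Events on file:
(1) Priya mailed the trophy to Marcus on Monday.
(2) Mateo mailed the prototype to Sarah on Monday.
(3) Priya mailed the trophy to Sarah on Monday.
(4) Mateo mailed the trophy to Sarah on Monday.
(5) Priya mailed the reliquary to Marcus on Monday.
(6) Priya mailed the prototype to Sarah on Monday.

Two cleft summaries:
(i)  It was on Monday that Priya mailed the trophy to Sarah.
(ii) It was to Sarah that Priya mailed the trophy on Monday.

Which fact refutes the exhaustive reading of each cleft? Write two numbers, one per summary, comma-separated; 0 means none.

Summary (i) focuses "on Monday" (the setting); background agent = Priya, thing = the trophy, recipient = Sarah. No fact matches that background with a different setting, so 0.
Summary (ii) focuses "Sarah" (the recipient); background agent = Priya, thing = the trophy, setting = on Monday. Fact (1) matches that background with recipient = Marcus — refutes (ii).

0, 1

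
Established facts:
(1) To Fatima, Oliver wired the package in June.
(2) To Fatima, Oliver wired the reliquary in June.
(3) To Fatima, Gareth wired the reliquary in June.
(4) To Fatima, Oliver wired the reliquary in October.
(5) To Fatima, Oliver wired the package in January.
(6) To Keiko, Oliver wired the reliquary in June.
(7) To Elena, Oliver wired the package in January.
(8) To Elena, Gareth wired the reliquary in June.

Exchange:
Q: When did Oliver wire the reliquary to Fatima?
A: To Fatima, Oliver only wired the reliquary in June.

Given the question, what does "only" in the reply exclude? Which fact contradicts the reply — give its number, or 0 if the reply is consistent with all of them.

The question "When did ...?" targets the setting, so in the reply the focus falls on "in June".
"Only" then excludes alternative settings while the background — same agent, thing, recipient (Oliver / the reliquary / Fatima) — is held fixed.
Fact (4) shares the background with a different setting (in October) — counterexample.
(Fact (1) would refute a reading with focus on the thing — but that is not what the question asks.)

4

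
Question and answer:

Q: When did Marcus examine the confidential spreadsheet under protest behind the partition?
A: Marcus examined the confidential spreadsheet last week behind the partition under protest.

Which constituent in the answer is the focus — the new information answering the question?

last week

The wh-word "when" asks about the time.
In the answer, "Marcus", "the confidential spreadsheet", "behind the partition" and "under protest" are given — repeated from the question.
The constituent filling the time gap is "last week"; that is the focus and would carry nuclear stress.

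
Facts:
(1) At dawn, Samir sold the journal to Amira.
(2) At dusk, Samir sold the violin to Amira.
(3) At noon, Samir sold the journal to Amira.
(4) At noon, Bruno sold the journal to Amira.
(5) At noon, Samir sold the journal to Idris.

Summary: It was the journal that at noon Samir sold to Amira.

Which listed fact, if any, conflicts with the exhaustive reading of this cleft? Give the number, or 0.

The cleft puts "the journal" in focus and presupposes the open proposition with same agent, recipient, setting (Samir / Amira / at noon).
The exhaustive reading says no other thing fits that background.
Every other fact differs from the presupposition on some backgrounded slot, so none challenges the exhaustivity.

0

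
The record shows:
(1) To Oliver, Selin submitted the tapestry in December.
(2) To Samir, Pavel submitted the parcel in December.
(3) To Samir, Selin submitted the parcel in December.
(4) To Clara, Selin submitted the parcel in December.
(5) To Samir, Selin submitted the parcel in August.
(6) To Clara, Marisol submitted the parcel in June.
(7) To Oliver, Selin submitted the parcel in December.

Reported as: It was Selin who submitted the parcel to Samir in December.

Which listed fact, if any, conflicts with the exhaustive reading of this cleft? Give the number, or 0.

2

The cleft puts "Selin" in focus and presupposes the open proposition with the parcel as thing and Samir as recipient and in December as setting.
Exhaustivity: Selin is the only agent satisfying that background.
But fact (2) also has the parcel as thing and Samir as recipient and in December as setting, with agent = Pavel — so the exhaustive reading fails.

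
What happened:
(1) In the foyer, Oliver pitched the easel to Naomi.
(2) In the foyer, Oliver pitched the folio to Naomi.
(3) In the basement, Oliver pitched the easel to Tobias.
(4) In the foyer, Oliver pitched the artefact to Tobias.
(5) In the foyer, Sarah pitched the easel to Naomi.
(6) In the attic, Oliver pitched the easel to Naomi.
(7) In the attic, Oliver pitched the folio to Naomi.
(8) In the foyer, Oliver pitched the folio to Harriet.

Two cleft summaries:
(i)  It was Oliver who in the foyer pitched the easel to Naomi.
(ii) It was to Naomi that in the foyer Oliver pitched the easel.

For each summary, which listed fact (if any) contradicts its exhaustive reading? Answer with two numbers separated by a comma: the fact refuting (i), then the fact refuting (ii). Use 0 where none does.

(i): focus "Oliver". Looking for thing = the easel, recipient = Naomi, setting = in the foyer with some other agent — fact (5) has Sarah there. Refuted.
(ii): focus "Naomi". No fact shares agent = Oliver, thing = the easel, setting = in the foyer with a different recipient. 0.

5, 0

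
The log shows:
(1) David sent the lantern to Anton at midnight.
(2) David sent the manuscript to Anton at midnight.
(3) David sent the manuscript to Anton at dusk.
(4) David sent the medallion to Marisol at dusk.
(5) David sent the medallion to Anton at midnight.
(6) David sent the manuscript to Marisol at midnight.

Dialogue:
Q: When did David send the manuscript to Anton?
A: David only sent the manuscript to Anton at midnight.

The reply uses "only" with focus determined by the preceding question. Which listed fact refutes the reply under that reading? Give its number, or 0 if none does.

Answering "When did ...?" puts focus on the setting — here, "at midnight".
So "only" ranges over settings; the rest (agent = David, thing = the manuscript, recipient = Anton) is presupposed.
Fact (3) shares the background with a different setting (at dusk) — counterexample.
(Fact (1) would refute a reading with focus on the thing — but that is not what the question asks.)

3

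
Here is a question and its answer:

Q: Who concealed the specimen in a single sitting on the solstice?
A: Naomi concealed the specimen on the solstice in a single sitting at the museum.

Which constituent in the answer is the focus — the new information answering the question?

The wh-word "who" asks about the subject (agent).
In the answer, "the specimen", "on the solstice" and "in a single sitting" are given — repeated from the question.
"at the museum" is also new, but it specifies the location, which is not what the question asks about — so it is not the focus.
The constituent filling the subject (agent) gap is "Naomi"; that is the focus.

Naomi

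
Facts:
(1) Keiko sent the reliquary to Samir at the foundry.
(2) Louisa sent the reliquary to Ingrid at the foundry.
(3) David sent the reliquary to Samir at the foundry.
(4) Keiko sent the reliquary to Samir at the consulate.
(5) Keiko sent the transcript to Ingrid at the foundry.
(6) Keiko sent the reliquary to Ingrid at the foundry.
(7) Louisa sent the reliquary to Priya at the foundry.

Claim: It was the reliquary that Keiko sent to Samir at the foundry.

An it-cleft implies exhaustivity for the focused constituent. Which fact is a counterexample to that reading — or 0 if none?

Focus of the cleft: "the reliquary" (the thing). Presupposed background: agent = Keiko, recipient = Samir, setting = at the foundry.
Exhaustivity: the reliquary is the only thing satisfying that background.
No listed fact matches the background with a different thing. Exhaustivity holds.

0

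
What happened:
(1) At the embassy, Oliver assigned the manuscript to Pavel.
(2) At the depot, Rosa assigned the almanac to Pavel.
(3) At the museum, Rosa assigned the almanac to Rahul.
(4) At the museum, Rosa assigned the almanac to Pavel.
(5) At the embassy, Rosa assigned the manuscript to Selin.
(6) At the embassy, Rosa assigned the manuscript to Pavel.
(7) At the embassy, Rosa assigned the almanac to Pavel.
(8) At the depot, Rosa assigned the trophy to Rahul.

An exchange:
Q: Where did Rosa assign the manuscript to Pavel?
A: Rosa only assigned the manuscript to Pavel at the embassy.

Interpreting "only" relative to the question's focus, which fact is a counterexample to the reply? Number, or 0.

Answering "Where did ...?" puts focus on the setting — here, "at the embassy".
So "only" ranges over settings; the rest (same agent, thing, recipient (Rosa / the manuscript / Pavel)) is presupposed.
No listed fact shares that background with another setting. Nothing contradicts the reply.
(Fact (5) would refute a reading with focus on the recipient — but that is not what the question asks.)

0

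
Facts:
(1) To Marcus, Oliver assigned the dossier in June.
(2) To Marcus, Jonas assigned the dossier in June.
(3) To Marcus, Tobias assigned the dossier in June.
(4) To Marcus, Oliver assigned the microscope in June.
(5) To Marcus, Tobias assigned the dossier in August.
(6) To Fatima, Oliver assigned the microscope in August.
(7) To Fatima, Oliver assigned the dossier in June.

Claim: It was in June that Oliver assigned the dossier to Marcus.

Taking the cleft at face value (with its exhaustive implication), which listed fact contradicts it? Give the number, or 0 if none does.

Focus of the cleft: "in June" (the setting). Presupposed background: agent = Oliver, thing = the dossier, recipient = Marcus.
Exhaustivity: in June is the only setting satisfying that background.
No listed fact matches the background with a different setting. Exhaustivity holds.

0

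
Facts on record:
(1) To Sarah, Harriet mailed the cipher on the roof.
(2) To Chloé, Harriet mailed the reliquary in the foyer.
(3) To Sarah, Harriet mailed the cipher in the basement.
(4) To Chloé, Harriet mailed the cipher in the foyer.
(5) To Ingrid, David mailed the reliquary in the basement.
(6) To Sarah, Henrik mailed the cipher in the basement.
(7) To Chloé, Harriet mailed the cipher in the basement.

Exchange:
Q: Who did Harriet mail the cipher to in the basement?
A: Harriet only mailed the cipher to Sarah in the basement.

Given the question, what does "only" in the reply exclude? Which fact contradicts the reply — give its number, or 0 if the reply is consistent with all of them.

The question "Who did ... to ...?" targets the recipient, so in the reply the focus falls on "Sarah".
So "only" ranges over recipients; the rest (same agent, thing, setting (Harriet / the cipher / in the basement)) is presupposed.
Fact (7) shares the background with a different recipient (Chloé) — counterexample.
(Fact (1) would refute a reading with focus on the setting — but that is not what the question asks.)

7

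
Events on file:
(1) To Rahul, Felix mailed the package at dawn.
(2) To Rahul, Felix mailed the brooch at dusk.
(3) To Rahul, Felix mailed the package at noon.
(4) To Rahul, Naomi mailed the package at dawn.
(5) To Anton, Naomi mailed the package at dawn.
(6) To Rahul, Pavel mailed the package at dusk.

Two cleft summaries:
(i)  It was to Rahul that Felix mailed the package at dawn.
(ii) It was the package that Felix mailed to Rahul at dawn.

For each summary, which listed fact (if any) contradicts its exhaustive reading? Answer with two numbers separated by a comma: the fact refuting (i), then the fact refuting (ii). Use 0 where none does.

0, 0

(i): focus "Rahul". No fact shares same agent, thing, setting (Felix / the package / at dawn) with a different recipient. 0.
(ii): focus "the package". No fact shares same agent, recipient, setting (Felix / Rahul / at dawn) with a different thing. 0.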